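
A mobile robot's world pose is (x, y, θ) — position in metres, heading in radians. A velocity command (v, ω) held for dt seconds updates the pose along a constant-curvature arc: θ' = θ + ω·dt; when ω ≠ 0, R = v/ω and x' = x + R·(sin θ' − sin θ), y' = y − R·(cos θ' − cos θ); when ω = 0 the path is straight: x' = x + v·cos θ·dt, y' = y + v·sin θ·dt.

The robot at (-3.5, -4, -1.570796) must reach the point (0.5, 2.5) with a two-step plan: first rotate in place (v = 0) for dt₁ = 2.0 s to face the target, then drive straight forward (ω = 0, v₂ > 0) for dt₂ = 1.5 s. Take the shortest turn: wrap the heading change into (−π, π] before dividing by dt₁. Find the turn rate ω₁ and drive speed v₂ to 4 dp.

heading to target = atan2(2.5−-4, 0.5−-3.5) = 1.0191
Δθ = wrap(1.0191 − -1.5708) = 2.5899; ω₁ = Δθ/dt₁ = 1.2950
distance = √((0.5−-3.5)² + (2.5−-4)²) = 7.6322; v₂ = distance/dt₂ = 5.0881

ω₁ = 1.2950, v₂ = 5.0881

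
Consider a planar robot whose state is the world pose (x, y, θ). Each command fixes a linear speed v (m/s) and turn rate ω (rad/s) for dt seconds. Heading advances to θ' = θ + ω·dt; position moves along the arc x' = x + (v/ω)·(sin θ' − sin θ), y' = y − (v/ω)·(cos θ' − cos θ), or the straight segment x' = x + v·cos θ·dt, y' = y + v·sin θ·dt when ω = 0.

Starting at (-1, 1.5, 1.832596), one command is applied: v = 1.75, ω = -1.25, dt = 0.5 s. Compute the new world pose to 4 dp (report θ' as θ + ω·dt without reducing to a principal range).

θ' = 1.8326 + -1.25·0.5 = 1.2076
R = v/ω = 1.75/-1.25 = -1.4000
x' = -1 + -1.4000·(sin 1.2076 − sin 1.8326) = -0.9564
y' = 1.5 − -1.4000·(cos 1.2076 − cos 1.8326) = 2.3597

(-0.9564, 2.3597, 1.2076)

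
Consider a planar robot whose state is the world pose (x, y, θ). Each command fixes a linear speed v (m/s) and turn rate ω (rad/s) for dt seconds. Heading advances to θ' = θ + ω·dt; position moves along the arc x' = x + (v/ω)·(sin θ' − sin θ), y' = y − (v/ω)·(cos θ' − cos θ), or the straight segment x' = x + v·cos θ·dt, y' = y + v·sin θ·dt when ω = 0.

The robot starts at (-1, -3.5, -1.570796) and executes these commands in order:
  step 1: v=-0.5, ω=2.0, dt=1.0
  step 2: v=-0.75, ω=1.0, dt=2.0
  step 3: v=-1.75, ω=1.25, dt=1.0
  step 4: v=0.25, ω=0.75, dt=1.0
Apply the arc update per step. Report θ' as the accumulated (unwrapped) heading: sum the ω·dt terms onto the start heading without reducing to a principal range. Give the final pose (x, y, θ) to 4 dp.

step 1: θ'=0.4292 (R=-0.2500) → pose (-1.3540, -3.2727, 0.4292)
step 2: θ'=2.4292 (R=-0.7500) → pose (-1.5322, -4.5223, 2.4292)
step 3: θ'=3.6792 (R=-1.4000) → pose (0.0999, -4.6652, 3.6792)
step 4: θ'=4.4292 (R=0.3333) → pose (-0.0495, -4.8584, 4.4292)

(-0.0495, -4.8584, 4.4292)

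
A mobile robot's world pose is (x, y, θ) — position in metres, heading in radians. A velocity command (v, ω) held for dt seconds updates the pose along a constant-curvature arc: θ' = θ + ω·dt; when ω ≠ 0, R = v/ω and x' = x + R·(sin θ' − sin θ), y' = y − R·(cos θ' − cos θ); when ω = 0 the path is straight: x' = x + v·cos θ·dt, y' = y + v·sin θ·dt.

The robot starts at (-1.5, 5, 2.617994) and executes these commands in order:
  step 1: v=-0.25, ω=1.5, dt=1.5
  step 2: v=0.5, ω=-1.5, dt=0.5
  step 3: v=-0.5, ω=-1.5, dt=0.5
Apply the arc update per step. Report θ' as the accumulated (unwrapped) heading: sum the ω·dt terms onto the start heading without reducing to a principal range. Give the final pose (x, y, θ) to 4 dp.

(-1.1038, 5.0700, 3.3680)

step 1: θ'=4.8680 (R=-0.1667) → pose (-1.2520, 5.1702, 4.8680)
step 2: θ'=4.1180 (R=-0.3333) → pose (-1.3052, 4.9318, 4.1180)
step 3: θ'=3.3680 (R=0.3333) → pose (-1.1038, 5.0700, 3.3680)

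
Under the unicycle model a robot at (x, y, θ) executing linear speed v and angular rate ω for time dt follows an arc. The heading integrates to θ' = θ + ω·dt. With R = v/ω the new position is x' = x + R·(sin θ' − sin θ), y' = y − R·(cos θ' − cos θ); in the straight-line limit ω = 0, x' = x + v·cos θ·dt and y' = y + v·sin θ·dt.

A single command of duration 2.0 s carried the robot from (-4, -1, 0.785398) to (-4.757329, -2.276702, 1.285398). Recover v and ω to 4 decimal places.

v = -0.7500, ω = 0.2500

Δθ = 1.285398 − 0.785398 = 0.500000
ω = Δθ/dt = 0.500000/2.0 = 0.2500
R = −Δy/(cos θ' − cos θ) = -3.0000
v = R·ω = -3.0000·0.2500 = -0.7500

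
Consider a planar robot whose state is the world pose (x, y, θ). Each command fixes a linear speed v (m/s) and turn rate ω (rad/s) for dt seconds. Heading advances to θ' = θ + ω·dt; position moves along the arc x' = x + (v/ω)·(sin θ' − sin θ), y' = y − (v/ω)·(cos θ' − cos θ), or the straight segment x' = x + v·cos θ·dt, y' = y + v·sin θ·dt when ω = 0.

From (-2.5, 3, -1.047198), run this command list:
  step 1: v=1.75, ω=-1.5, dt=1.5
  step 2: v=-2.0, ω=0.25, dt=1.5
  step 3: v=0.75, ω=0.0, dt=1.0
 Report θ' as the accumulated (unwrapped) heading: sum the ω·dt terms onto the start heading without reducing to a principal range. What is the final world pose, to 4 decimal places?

(-1.4423, 1.1960, -2.9222)

step 1: θ'=-3.2972 (R=-1.1667) → pose (-3.6912, 1.2641, -3.2972)
step 2: θ'=-2.9222 (R=-8.0000) → pose (-0.7102, 1.3592, -2.9222)
step 3: θ'=-2.9222 (straight) → pose (-1.4423, 1.1960, -2.9222)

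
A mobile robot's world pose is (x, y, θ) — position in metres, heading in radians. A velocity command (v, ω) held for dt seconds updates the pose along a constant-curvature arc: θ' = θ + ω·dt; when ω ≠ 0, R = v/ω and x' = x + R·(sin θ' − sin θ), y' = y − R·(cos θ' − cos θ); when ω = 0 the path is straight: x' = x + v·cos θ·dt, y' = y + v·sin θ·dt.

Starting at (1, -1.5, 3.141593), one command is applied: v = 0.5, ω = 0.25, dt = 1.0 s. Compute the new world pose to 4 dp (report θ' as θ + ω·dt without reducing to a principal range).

(0.5052, -1.5622, 3.3916)

θ' = 3.1416 + 0.25·1.0 = 3.3916
R = v/ω = 0.5/0.25 = 2.0000
x' = 1 + 2.0000·(sin 3.3916 − sin 3.1416) = 0.5052
y' = -1.5 − 2.0000·(cos 3.3916 − cos 3.1416) = -1.5622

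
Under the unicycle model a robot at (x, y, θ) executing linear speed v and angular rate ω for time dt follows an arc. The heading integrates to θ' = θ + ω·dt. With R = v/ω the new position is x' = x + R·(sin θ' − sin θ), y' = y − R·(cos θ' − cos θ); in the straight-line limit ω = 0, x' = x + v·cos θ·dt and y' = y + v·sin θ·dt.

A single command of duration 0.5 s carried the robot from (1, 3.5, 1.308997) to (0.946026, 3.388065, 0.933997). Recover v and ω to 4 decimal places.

Δθ = 0.933997 − 1.308997 = -0.375000
ω = Δθ/dt = -0.375000/0.5 = -0.7500
R = −Δy/(cos θ' − cos θ) = 0.3333
v = R·ω = 0.3333·-0.7500 = -0.2500

v = -0.2500, ω = -0.7500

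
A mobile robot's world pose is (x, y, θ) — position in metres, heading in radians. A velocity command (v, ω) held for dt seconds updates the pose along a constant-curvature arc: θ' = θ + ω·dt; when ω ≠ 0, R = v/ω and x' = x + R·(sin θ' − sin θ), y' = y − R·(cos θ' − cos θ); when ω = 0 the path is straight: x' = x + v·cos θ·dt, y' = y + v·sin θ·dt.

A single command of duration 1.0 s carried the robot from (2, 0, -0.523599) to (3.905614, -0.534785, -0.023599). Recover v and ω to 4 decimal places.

Δθ = -0.023599 − -0.523599 = 0.500000
ω = Δθ/dt = 0.500000/1.0 = 0.5000
R = Δx/(sin θ' − sin θ) = 4.0000
v = R·ω = 4.0000·0.5000 = 2.0000

v = 2.0000, ω = 0.5000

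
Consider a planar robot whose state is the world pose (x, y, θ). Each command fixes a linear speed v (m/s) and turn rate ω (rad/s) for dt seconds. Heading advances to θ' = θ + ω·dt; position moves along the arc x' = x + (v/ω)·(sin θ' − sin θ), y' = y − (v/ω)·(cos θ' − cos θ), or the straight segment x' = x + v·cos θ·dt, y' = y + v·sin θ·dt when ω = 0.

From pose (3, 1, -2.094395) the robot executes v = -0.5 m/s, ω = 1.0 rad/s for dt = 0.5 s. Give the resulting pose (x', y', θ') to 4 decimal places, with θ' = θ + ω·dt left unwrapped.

θ' = -2.0944 + 1.0·0.5 = -1.5944
R = v/ω = -0.5/1.0 = -0.5000
x' = 3 + -0.5000·(sin -1.5944 − sin -2.0944) = 3.0668
y' = 1 − -0.5000·(cos -1.5944 − cos -2.0944) = 1.2382

(3.0668, 1.2382, -1.5944)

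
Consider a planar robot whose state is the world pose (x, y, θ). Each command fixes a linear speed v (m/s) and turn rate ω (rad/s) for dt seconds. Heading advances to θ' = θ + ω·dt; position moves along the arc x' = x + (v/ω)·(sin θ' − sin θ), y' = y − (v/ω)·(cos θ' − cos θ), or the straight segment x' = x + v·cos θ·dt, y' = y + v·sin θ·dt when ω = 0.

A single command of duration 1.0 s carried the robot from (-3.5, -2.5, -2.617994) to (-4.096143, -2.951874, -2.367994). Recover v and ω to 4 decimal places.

Δθ = -2.367994 − -2.617994 = 0.250000
ω = Δθ/dt = 0.250000/1.0 = 0.2500
R = Δx/(sin θ' − sin θ) = 3.0000
v = R·ω = 3.0000·0.2500 = 0.7500

v = 0.7500, ω = 0.2500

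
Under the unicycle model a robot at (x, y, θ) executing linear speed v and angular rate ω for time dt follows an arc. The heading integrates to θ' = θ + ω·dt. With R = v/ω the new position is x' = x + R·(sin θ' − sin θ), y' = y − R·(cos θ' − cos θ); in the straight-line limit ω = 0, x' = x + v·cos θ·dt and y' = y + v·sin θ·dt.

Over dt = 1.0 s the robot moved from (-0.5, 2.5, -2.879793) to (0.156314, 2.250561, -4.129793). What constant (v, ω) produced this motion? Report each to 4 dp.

Δθ = -4.129793 − -2.879793 = -1.250000
ω = Δθ/dt = -1.250000/1.0 = -1.2500
R = Δx/(sin θ' − sin θ) = 0.6000
v = R·ω = 0.6000·-1.2500 = -0.7500

v = -0.7500, ω = -1.2500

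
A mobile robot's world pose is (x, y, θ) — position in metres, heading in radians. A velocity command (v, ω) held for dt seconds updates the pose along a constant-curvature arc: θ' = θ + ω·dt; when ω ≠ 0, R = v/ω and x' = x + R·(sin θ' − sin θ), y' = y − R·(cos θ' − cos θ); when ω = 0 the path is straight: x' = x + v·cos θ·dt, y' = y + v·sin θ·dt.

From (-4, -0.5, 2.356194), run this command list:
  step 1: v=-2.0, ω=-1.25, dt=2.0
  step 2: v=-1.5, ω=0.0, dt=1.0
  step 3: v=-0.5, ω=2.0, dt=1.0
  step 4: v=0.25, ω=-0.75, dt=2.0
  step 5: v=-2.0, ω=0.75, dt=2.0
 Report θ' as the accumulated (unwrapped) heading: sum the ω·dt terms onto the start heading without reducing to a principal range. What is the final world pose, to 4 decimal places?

step 1: θ'=-0.1438 (R=1.6000) → pose (-5.3607, -3.2149, -0.1438)
step 2: θ'=-0.1438 (straight) → pose (-6.8452, -2.9999, -0.1438)
step 3: θ'=1.8562 (R=-0.2500) → pose (-7.1209, -3.3177, 1.8562)
step 4: θ'=0.3562 (R=-0.3333) → pose (-6.9173, -2.9114, 0.3562)
step 5: θ'=1.8562 (R=-2.6667) → pose (-8.5462, -6.1615, 1.8562)

(-8.5462, -6.1615, 1.8562)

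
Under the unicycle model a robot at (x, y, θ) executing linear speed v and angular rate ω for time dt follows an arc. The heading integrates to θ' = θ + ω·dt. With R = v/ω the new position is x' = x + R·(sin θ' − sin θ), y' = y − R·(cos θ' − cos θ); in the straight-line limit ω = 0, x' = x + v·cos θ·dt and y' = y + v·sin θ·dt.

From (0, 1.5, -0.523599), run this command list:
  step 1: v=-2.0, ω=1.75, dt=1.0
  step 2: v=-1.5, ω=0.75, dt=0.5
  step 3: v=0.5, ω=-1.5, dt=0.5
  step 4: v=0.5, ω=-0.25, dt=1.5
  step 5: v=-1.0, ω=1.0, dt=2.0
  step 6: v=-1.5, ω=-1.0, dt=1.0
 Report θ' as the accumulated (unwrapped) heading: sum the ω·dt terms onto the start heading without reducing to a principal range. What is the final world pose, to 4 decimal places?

(-0.6851, -2.1481, 1.4764)

step 1: θ'=1.2264 (R=-1.1429) → pose (-1.6472, 0.8961, 1.2264)
step 2: θ'=1.6014 (R=-2.0000) → pose (-1.7637, 0.1597, 1.6014)
step 3: θ'=0.8514 (R=-0.3333) → pose (-1.6812, 0.3895, 0.8514)
step 4: θ'=0.4764 (R=-2.0000) → pose (-1.0940, 0.8489, 0.4764)
step 5: θ'=2.4764 (R=-1.0000) → pose (-1.2526, -0.8265, 2.4764)
step 6: θ'=1.4764 (R=1.5000) → pose (-0.6851, -2.1481, 1.4764)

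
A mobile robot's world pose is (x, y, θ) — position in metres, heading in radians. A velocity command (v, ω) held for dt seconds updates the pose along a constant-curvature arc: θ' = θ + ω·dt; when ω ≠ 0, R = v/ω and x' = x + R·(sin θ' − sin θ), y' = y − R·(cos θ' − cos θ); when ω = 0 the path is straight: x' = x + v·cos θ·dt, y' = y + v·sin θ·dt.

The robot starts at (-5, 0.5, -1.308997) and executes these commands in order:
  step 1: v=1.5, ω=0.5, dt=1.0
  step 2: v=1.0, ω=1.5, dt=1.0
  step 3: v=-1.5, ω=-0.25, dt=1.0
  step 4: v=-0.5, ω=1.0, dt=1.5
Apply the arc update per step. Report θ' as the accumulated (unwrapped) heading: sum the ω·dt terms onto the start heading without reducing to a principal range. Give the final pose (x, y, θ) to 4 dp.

(-4.8812, -2.2832, 1.9410)

step 1: θ'=-0.8090 (R=3.0000) → pose (-4.2730, -0.7942, -0.8090)
step 2: θ'=0.6910 (R=0.6667) → pose (-3.3657, -0.8478, 0.6910)
step 3: θ'=0.4410 (R=6.0000) → pose (-4.6285, -1.6501, 0.4410)
step 4: θ'=1.9410 (R=-0.5000) → pose (-4.8812, -2.2832, 1.9410)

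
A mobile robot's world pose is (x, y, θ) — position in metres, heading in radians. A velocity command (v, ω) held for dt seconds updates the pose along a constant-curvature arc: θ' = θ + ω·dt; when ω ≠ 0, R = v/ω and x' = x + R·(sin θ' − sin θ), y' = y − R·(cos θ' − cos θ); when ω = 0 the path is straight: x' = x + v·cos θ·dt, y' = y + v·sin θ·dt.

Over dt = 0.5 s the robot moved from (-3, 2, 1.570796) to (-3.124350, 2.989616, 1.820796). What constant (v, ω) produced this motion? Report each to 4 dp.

Δθ = 1.820796 − 1.570796 = 0.250000
ω = Δθ/dt = 0.250000/0.5 = 0.5000
R = −Δy/(cos θ' − cos θ) = 4.0000
v = R·ω = 4.0000·0.5000 = 2.0000

v = 2.0000, ω = 0.5000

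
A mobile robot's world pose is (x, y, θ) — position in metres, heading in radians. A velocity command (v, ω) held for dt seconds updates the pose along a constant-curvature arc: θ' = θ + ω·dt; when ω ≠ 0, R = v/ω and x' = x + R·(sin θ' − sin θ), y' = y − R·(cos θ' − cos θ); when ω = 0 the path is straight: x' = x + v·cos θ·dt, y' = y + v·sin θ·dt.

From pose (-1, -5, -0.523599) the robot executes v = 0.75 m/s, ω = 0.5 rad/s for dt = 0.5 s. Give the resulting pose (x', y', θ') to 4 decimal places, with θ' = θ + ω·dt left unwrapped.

(-0.6553, -5.1452, -0.2736)

θ' = -0.5236 + 0.5·0.5 = -0.2736
R = v/ω = 0.75/0.5 = 1.5000
x' = -1 + 1.5000·(sin -0.2736 − sin -0.5236) = -0.6553
y' = -5 − 1.5000·(cos -0.2736 − cos -0.5236) = -5.1452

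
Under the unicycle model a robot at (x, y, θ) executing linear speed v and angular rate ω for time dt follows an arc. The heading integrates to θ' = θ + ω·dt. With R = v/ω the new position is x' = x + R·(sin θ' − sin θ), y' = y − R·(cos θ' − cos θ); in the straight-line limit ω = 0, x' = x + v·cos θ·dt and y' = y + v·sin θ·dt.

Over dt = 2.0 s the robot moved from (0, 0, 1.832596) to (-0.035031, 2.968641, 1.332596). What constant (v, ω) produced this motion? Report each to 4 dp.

v = 1.5000, ω = -0.2500

Δθ = 1.332596 − 1.832596 = -0.500000
ω = Δθ/dt = -0.500000/2.0 = -0.2500
R = −Δy/(cos θ' − cos θ) = -6.0000
v = R·ω = -6.0000·-0.2500 = 1.5000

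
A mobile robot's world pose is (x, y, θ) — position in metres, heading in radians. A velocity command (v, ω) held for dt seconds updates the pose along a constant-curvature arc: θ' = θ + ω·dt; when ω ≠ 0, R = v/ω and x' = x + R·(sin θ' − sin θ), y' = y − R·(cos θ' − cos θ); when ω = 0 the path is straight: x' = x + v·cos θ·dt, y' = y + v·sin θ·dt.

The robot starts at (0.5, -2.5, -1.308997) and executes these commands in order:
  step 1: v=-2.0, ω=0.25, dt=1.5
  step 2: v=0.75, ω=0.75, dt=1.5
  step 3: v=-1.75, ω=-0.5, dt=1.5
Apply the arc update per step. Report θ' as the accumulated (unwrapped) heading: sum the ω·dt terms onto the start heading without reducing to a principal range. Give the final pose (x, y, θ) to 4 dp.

(-2.3222, 0.2684, -0.5590)

step 1: θ'=-0.9340 (R=-8.0000) → pose (-0.7954, 0.1864, -0.9340)
step 2: θ'=0.1910 (R=1.0000) → pose (0.1985, -0.2007, 0.1910)
step 3: θ'=-0.5590 (R=3.5000) → pose (-2.3222, 0.2684, -0.5590)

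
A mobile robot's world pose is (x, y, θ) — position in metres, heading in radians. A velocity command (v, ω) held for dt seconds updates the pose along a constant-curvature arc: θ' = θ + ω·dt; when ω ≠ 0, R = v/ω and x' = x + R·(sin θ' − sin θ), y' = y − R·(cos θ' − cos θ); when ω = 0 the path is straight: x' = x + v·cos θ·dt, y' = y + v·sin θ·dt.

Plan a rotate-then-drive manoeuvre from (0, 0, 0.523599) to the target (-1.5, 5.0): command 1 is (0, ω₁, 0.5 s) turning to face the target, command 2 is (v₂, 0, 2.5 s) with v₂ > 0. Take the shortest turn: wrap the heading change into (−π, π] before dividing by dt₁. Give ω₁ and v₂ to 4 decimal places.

ω₁ = 2.6773, v₂ = 2.0881

heading to target = atan2(5−0, -1.5−0) = 1.8623
Δθ = wrap(1.8623 − 0.5236) = 1.3387; ω₁ = Δθ/dt₁ = 2.6773
distance = √((-1.5−0)² + (5−0)²) = 5.2202; v₂ = distance/dt₂ = 2.0881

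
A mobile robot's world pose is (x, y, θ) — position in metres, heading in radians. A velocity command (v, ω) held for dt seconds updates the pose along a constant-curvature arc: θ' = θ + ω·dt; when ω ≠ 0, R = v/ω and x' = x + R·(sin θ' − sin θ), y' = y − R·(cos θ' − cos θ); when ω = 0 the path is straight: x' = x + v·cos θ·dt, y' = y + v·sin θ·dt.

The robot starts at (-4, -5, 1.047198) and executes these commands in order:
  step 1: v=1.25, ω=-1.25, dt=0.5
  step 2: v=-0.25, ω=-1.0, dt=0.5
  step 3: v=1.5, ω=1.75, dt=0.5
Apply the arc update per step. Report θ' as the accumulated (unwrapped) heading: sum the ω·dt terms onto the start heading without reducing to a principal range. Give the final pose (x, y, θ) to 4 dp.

step 1: θ'=0.4222 (R=-1.0000) → pose (-3.5437, -4.5878, 0.4222)
step 2: θ'=-0.0778 (R=0.2500) → pose (-3.6656, -4.6090, -0.0778)
step 3: θ'=0.7972 (R=0.8571) → pose (-2.9858, -4.3534, 0.7972)

(-2.9858, -4.3534, 0.7972)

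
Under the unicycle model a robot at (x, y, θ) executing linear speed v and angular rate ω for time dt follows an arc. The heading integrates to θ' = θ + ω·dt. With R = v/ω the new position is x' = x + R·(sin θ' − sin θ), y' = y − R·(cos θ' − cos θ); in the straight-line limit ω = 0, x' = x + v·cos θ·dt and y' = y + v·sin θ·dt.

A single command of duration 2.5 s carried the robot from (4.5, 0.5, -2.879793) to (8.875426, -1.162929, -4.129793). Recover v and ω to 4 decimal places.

v = -2.0000, ω = -0.5000

Δθ = -4.129793 − -2.879793 = -1.250000
ω = Δθ/dt = -1.250000/2.5 = -0.5000
R = Δx/(sin θ' − sin θ) = 4.0000
v = R·ω = 4.0000·-0.5000 = -2.0000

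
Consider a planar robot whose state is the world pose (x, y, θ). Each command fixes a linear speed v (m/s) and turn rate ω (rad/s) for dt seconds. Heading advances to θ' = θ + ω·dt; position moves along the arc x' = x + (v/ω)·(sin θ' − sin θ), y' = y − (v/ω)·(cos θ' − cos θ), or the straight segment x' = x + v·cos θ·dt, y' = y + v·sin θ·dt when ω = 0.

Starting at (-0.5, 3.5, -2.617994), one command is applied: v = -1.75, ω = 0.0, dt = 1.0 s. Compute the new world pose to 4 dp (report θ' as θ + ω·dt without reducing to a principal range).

(1.0155, 4.3750, -2.6180)

θ' = -2.6180 + 0.0·1.0 = -2.6180
ω = 0 → straight: x' = -0.5 + -1.75·cos(-2.6180)·1.0 = 1.0155
y' = 3.5 + -1.75·sin(-2.6180)·1.0 = 4.3750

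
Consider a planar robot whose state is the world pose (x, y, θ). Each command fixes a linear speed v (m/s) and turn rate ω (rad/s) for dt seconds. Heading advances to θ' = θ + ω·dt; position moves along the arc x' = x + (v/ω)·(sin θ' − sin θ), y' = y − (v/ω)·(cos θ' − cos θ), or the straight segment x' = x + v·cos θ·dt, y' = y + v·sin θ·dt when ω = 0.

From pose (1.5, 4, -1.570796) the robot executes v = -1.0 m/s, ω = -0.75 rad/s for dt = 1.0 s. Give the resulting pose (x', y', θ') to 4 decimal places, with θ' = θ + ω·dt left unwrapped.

θ' = -1.5708 + -0.75·1.0 = -2.3208
R = v/ω = -1.0/-0.75 = 1.3333
x' = 1.5 + 1.3333·(sin -2.3208 − sin -1.5708) = 1.8577
y' = 4 − 1.3333·(cos -2.3208 − cos -1.5708) = 4.9089

(1.8577, 4.9089, -2.3208)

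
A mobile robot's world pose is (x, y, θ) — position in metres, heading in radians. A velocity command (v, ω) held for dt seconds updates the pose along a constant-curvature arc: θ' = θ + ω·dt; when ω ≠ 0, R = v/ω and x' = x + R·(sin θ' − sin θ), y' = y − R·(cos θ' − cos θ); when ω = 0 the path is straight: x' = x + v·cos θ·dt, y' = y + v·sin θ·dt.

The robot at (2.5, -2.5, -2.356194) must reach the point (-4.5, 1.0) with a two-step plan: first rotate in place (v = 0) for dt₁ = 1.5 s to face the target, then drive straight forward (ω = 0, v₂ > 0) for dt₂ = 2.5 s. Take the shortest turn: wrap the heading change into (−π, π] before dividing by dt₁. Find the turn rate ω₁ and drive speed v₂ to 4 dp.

heading to target = atan2(1−-2.5, -4.5−2.5) = 2.6779
Δθ = wrap(2.6779 − -2.3562) = -1.2490; ω₁ = Δθ/dt₁ = -0.8327
distance = √((-4.5−2.5)² + (1−-2.5)²) = 7.8262; v₂ = distance/dt₂ = 3.1305

ω₁ = -0.8327, v₂ = 3.1305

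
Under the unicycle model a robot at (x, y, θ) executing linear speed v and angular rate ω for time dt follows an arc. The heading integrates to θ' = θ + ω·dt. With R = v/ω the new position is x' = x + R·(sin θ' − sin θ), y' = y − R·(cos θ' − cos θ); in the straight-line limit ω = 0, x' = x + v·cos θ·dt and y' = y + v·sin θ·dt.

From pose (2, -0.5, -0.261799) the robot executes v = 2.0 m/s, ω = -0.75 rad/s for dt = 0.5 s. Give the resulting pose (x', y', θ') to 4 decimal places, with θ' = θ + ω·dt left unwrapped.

(2.8955, -0.9318, -0.6368)

θ' = -0.2618 + -0.75·0.5 = -0.6368
R = v/ω = 2.0/-0.75 = -2.6667
x' = 2 + -2.6667·(sin -0.6368 − sin -0.2618) = 2.8955
y' = -0.5 − -2.6667·(cos -0.6368 − cos -0.2618) = -0.9318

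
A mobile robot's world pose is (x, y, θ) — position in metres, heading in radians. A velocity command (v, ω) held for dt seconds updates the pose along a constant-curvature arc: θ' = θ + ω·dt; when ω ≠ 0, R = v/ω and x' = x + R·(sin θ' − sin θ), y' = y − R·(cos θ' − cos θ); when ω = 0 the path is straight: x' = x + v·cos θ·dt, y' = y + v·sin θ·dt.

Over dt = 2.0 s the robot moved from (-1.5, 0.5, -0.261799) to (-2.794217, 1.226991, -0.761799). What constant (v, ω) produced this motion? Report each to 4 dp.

Δθ = -0.761799 − -0.261799 = -0.500000
ω = Δθ/dt = -0.500000/2.0 = -0.2500
R = Δx/(sin θ' − sin θ) = 3.0000
v = R·ω = 3.0000·-0.2500 = -0.7500

v = -0.7500, ω = -0.2500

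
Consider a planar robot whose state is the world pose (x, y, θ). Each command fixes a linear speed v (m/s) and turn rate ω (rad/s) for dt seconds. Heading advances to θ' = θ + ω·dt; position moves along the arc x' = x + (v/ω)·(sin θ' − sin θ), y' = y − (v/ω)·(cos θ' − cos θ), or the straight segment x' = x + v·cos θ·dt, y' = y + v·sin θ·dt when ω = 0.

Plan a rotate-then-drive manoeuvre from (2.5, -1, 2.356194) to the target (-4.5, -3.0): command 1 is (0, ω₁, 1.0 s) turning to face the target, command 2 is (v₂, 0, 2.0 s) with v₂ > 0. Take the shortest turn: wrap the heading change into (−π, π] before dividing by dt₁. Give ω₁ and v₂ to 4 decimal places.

heading to target = atan2(-3−-1, -4.5−2.5) = -2.8633
Δθ = wrap(-2.8633 − 2.3562) = 1.0637; ω₁ = Δθ/dt₁ = 1.0637
distance = √((-4.5−2.5)² + (-3−-1)²) = 7.2801; v₂ = distance/dt₂ = 3.6401

ω₁ = 1.0637, v₂ = 3.6401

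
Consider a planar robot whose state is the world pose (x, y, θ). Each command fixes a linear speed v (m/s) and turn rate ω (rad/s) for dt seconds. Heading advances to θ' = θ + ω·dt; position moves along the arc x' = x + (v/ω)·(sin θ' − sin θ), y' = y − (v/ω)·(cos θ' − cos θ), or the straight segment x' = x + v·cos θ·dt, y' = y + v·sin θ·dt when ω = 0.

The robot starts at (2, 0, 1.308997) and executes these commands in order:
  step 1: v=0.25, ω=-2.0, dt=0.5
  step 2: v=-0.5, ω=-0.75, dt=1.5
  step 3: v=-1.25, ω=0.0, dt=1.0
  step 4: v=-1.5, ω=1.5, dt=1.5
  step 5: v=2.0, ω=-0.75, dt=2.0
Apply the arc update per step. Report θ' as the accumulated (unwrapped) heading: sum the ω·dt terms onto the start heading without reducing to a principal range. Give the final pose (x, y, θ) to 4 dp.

step 1: θ'=0.3090 (R=-0.1250) → pose (2.0827, 0.0867, 0.3090)
step 2: θ'=-0.8160 (R=0.6667) → pose (1.3944, 0.2651, -0.8160)
step 3: θ'=-0.8160 (straight) → pose (0.5380, 1.1756, -0.8160)
step 4: θ'=1.4340 (R=-1.0000) → pose (-1.1811, 0.6268, 1.4340)
step 5: θ'=-0.0660 (R=-2.6667) → pose (1.6365, 2.9240, -0.0660)

(1.6365, 2.9240, -0.0660)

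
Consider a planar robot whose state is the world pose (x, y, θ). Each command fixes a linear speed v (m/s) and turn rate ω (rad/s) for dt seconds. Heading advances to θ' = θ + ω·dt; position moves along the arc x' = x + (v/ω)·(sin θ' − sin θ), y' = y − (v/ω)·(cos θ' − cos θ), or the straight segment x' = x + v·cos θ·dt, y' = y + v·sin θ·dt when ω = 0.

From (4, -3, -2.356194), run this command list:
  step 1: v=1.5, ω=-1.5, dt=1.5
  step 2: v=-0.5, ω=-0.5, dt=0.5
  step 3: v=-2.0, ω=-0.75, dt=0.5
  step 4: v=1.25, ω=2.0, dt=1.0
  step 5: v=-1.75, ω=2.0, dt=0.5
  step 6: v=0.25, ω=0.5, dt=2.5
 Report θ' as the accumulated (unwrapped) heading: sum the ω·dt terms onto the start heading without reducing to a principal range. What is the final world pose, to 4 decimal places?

(2.2323, -2.9059, -0.9812)

step 1: θ'=-4.6062 (R=-1.0000) → pose (2.2985, -2.3989, -4.6062)
step 2: θ'=-4.8562 (R=1.0000) → pose (2.2938, -2.6482, -4.8562)
step 3: θ'=-5.2312 (R=2.6667) → pose (1.9705, -3.5883, -5.2312)
step 4: θ'=-3.2312 (R=0.6250) → pose (1.4836, -2.6559, -3.2312)
step 5: θ'=-2.2312 (R=-0.8750) → pose (2.2530, -2.3211, -2.2312)
step 6: θ'=-0.9812 (R=0.5000) → pose (2.2323, -2.9059, -0.9812)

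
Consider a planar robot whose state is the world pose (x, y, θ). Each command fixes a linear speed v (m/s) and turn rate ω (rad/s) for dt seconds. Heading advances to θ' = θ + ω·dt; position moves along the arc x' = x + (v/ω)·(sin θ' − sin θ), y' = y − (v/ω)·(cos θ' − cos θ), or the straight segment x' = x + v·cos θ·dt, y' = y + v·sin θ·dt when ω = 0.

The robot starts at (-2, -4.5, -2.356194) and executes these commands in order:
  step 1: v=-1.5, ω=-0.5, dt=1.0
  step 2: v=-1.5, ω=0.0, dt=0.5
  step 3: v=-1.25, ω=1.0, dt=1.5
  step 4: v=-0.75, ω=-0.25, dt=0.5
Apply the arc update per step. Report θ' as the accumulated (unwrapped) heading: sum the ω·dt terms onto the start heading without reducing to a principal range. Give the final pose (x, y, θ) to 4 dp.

step 1: θ'=-2.8562 (R=3.0000) → pose (-0.7233, -3.7427, -2.8562)
step 2: θ'=-2.8562 (straight) → pose (-0.0036, -3.5315, -2.8562)
step 3: θ'=-1.3562 (R=-1.2500) → pose (0.8658, -2.0659, -1.3562)
step 4: θ'=-1.4812 (R=3.0000) → pose (0.8090, -1.6955, -1.4812)

(0.8090, -1.6955, -1.4812)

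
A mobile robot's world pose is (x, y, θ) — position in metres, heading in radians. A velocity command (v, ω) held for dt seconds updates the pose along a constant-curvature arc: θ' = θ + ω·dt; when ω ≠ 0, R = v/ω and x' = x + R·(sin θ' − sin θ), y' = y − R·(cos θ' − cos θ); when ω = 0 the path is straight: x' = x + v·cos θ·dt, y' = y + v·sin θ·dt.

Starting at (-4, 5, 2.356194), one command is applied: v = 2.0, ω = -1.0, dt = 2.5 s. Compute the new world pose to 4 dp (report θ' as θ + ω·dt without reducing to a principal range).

(-2.2992, 8.3936, -0.1438)

θ' = 2.3562 + -1.0·2.5 = -0.1438
R = v/ω = 2.0/-1.0 = -2.0000
x' = -4 + -2.0000·(sin -0.1438 − sin 2.3562) = -2.2992
y' = 5 − -2.0000·(cos -0.1438 − cos 2.3562) = 8.3936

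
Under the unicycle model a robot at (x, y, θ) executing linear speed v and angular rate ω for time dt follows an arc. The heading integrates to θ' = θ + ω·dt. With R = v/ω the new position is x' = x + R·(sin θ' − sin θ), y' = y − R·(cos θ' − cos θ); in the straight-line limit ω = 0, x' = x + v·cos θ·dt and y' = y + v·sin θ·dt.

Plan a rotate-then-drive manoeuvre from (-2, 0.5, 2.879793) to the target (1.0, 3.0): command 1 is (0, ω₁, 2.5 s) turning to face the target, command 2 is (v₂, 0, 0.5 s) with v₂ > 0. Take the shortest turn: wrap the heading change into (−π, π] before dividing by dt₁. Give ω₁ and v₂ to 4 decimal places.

ω₁ = -0.8740, v₂ = 7.8102

heading to target = atan2(3−0.5, 1−-2) = 0.6947
Δθ = wrap(0.6947 − 2.8798) = -2.1851; ω₁ = Δθ/dt₁ = -0.8740
distance = √((1−-2)² + (3−0.5)²) = 3.9051; v₂ = distance/dt₂ = 7.8102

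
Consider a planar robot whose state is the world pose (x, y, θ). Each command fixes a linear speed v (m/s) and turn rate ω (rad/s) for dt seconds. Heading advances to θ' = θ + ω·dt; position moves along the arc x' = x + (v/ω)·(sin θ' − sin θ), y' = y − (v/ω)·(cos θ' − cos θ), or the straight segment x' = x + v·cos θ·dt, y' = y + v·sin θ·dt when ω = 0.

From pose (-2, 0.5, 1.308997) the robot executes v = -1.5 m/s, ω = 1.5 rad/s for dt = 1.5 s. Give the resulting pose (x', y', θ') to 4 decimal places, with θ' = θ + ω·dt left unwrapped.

(-0.6287, -0.6730, 3.5590)

θ' = 1.3090 + 1.5·1.5 = 3.5590
R = v/ω = -1.5/1.5 = -1.0000
x' = -2 + -1.0000·(sin 3.5590 − sin 1.3090) = -0.6287
y' = 0.5 − -1.0000·(cos 3.5590 − cos 1.3090) = -0.6730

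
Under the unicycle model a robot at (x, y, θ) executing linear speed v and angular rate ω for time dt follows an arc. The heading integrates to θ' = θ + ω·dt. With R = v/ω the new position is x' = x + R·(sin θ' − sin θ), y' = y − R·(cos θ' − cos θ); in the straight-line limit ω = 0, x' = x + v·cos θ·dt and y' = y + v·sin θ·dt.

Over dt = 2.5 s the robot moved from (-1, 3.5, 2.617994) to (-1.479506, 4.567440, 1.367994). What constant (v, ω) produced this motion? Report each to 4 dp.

Δθ = 1.367994 − 2.617994 = -1.250000
ω = Δθ/dt = -1.250000/2.5 = -0.5000
R = −Δy/(cos θ' − cos θ) = -1.0000
v = R·ω = -1.0000·-0.5000 = 0.5000

v = 0.5000, ω = -0.5000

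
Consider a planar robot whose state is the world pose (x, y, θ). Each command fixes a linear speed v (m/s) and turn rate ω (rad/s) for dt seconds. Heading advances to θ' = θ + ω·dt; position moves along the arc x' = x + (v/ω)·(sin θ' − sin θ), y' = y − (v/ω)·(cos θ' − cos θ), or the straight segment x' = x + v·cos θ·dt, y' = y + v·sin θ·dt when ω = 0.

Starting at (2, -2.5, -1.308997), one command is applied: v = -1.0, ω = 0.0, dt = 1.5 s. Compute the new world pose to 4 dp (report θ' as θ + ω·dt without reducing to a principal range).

(1.6118, -1.0511, -1.3090)

θ' = -1.3090 + 0.0·1.5 = -1.3090
ω = 0 → straight: x' = 2 + -1.0·cos(-1.3090)·1.5 = 1.6118
y' = -2.5 + -1.0·sin(-1.3090)·1.5 = -1.0511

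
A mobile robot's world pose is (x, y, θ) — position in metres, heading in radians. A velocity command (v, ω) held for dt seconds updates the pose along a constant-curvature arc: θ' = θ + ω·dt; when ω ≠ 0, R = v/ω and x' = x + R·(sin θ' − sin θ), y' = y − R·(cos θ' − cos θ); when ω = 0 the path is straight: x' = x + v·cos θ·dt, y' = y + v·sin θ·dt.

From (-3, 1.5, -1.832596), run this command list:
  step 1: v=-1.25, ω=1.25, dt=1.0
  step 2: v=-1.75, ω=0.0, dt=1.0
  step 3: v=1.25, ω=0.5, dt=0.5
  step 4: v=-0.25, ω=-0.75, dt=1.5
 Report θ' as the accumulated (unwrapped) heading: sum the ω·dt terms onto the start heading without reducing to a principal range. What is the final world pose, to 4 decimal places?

step 1: θ'=-0.5826 (R=-1.0000) → pose (-3.4157, 2.5939, -0.5826)
step 2: θ'=-0.5826 (straight) → pose (-4.8770, 3.5567, -0.5826)
step 3: θ'=-0.3326 (R=2.5000) → pose (-4.3178, 3.2813, -0.3326)
step 4: θ'=-1.4576 (R=0.3333) → pose (-4.5402, 3.5587, -1.4576)

(-4.5402, 3.5587, -1.4576)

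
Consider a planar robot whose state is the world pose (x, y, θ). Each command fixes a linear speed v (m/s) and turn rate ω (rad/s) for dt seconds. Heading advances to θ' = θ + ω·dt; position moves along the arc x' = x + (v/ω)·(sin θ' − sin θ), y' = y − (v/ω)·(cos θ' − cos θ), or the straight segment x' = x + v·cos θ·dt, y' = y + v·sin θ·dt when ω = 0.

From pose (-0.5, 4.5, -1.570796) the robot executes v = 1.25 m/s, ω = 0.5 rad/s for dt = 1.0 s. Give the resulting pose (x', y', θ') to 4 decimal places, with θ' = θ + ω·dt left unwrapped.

(-0.1940, 3.3014, -1.0708)

θ' = -1.5708 + 0.5·1.0 = -1.0708
R = v/ω = 1.25/0.5 = 2.5000
x' = -0.5 + 2.5000·(sin -1.0708 − sin -1.5708) = -0.1940
y' = 4.5 − 2.5000·(cos -1.0708 − cos -1.5708) = 3.3014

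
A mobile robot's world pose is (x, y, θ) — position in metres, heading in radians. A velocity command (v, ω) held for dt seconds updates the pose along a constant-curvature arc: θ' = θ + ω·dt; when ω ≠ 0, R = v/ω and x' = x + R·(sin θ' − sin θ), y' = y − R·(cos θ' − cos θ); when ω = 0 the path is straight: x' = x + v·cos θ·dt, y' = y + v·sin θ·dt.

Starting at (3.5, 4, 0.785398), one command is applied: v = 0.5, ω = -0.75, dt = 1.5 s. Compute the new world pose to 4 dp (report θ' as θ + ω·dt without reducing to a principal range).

θ' = 0.7854 + -0.75·1.5 = -0.3396
R = v/ω = 0.5/-0.75 = -0.6667
x' = 3.5 + -0.6667·(sin -0.3396 − sin 0.7854) = 4.1935
y' = 4 − -0.6667·(cos -0.3396 − cos 0.7854) = 4.1572

(4.1935, 4.1572, -0.3396)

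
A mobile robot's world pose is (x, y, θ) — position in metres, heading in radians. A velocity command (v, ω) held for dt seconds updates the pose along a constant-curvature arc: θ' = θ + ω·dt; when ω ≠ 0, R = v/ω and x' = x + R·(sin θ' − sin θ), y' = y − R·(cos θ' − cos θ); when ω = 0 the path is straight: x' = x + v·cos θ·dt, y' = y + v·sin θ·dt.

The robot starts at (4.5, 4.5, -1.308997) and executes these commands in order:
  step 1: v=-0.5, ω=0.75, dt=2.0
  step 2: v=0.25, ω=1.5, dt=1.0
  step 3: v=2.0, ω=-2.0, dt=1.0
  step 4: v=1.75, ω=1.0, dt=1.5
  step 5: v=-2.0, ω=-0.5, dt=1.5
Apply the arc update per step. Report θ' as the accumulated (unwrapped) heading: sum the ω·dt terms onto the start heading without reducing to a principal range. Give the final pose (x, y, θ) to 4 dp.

step 1: θ'=0.1910 (R=-0.6667) → pose (3.7295, 4.9820, 0.1910)
step 2: θ'=1.6910 (R=0.1667) → pose (3.8633, 5.1656, 1.6910)
step 3: θ'=-0.3090 (R=-1.0000) → pose (5.1602, 6.2382, -0.3090)
step 4: θ'=1.1910 (R=1.7500) → pose (7.3177, 7.2565, 1.1910)
step 5: θ'=0.4410 (R=4.0000) → pose (5.3101, 5.1221, 0.4410)

(5.3101, 5.1221, 0.4410)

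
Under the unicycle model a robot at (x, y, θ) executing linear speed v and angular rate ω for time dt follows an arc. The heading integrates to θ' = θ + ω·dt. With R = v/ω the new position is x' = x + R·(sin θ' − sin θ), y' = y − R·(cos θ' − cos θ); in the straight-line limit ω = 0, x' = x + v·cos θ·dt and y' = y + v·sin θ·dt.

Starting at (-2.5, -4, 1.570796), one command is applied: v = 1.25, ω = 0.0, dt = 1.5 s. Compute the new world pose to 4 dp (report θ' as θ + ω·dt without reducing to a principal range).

θ' = 1.5708 + 0.0·1.5 = 1.5708
ω = 0 → straight: x' = -2.5 + 1.25·cos(1.5708)·1.5 = -2.5000
y' = -4 + 1.25·sin(1.5708)·1.5 = -2.1250

(-2.5000, -2.1250, 1.5708)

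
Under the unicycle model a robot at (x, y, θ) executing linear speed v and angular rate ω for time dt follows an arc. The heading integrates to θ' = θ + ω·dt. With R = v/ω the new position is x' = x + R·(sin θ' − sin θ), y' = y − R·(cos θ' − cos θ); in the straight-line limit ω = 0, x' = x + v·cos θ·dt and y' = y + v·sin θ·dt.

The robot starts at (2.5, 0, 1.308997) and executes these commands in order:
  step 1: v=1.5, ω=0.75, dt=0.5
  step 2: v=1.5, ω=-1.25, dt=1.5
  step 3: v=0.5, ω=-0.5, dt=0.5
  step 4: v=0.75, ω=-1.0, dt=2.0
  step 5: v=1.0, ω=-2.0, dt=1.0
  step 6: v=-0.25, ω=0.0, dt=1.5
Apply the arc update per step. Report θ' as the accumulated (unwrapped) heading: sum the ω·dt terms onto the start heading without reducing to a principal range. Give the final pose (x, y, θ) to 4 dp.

step 1: θ'=1.6840 (R=2.0000) → pose (2.5553, 0.7436, 1.6840)
step 2: θ'=-0.1910 (R=-1.2000) → pose (3.9755, 2.0573, -0.1910)
step 3: θ'=-0.4410 (R=-1.0000) → pose (4.2125, 1.9798, -0.4410)
step 4: θ'=-2.4410 (R=-0.7500) → pose (4.3758, 0.7282, -2.4410)
step 5: θ'=-4.4410 (R=-0.5000) → pose (3.5718, 0.9764, -4.4410)
step 6: θ'=-4.4410 (straight) → pose (3.6723, 0.6151, -4.4410)

(3.6723, 0.6151, -4.4410)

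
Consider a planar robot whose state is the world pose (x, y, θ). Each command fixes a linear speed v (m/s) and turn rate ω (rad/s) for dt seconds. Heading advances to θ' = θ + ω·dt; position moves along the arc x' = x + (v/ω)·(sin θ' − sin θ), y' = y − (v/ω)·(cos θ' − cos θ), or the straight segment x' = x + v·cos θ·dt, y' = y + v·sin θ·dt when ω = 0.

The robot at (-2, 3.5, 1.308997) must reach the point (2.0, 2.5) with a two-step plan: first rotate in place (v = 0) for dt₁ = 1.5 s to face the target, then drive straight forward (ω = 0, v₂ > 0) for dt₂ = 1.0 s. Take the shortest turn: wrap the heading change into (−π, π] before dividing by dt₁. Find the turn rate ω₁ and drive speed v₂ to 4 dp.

heading to target = atan2(2.5−3.5, 2−-2) = -0.2450
Δθ = wrap(-0.2450 − 1.3090) = -1.5540; ω₁ = Δθ/dt₁ = -1.0360
distance = √((2−-2)² + (2.5−3.5)²) = 4.1231; v₂ = distance/dt₂ = 4.1231

ω₁ = -1.0360, v₂ = 4.1231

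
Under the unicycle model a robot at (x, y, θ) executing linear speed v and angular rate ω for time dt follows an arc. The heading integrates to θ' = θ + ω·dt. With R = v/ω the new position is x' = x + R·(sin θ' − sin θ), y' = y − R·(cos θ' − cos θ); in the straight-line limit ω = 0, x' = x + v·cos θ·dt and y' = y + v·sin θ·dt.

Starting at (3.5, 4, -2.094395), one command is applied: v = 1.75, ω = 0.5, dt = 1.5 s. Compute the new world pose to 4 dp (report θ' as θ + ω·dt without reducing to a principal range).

(3.1204, 1.4643, -1.3444)

θ' = -2.0944 + 0.5·1.5 = -1.3444
R = v/ω = 1.75/0.5 = 3.5000
x' = 3.5 + 3.5000·(sin -1.3444 − sin -2.0944) = 3.1204
y' = 4 − 3.5000·(cos -1.3444 − cos -2.0944) = 1.4643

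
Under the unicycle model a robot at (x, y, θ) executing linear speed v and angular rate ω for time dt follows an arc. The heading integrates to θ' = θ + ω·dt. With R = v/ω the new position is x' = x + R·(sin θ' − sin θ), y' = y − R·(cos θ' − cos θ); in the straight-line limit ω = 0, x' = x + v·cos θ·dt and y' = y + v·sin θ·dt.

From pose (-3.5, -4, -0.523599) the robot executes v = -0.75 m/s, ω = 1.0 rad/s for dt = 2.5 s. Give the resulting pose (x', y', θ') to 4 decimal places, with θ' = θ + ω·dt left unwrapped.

θ' = -0.5236 + 1.0·2.5 = 1.9764
R = v/ω = -0.75/1.0 = -0.7500
x' = -3.5 + -0.7500·(sin 1.9764 − sin -0.5236) = -4.5641
y' = -4 − -0.7500·(cos 1.9764 − cos -0.5236) = -4.9454

(-4.5641, -4.9454, 1.9764)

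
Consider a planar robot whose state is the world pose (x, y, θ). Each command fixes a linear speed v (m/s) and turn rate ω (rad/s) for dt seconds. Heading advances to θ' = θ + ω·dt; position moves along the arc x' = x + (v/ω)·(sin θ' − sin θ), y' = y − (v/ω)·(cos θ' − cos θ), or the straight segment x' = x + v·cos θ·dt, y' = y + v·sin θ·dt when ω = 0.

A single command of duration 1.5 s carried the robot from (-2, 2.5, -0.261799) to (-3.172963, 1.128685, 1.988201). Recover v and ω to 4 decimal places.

v = -1.5000, ω = 1.5000

Δθ = 1.988201 − -0.261799 = 2.250000
ω = Δθ/dt = 2.250000/1.5 = 1.5000
R = −Δy/(cos θ' − cos θ) = -1.0000
v = R·ω = -1.0000·1.5000 = -1.5000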